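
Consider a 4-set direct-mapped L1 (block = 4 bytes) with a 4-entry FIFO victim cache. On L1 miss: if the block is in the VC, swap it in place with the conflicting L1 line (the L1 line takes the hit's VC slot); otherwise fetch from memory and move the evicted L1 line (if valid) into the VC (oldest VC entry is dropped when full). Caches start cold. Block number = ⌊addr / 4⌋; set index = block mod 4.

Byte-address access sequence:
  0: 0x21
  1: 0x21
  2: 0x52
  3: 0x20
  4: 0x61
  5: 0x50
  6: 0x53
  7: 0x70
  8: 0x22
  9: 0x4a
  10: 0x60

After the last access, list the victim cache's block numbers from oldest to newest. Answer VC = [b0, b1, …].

#0 0x21→b8/s0 MISS; vc=[]
#1 0x21→b8/s0 L1-HIT; vc=[]
#2 0x52→b20/s0 MISS; vc=[8]
#3 0x20→b8/s0 VC-HIT; vc=[20]
#4 0x61→b24/s0 MISS; vc=[20,8]
#5 0x50→b20/s0 VC-HIT; vc=[24,8]
#6 0x53→b20/s0 L1-HIT; vc=[24,8]
#7 0x70→b28/s0 MISS; vc=[24,8,20]
#8 0x22→b8/s0 VC-HIT; vc=[24,28,20]
#9 0x4a→b18/s2 MISS; vc=[24,28,20]
#10 0x60→b24/s0 VC-HIT; vc=[8,28,20]

VC = [8, 28, 20]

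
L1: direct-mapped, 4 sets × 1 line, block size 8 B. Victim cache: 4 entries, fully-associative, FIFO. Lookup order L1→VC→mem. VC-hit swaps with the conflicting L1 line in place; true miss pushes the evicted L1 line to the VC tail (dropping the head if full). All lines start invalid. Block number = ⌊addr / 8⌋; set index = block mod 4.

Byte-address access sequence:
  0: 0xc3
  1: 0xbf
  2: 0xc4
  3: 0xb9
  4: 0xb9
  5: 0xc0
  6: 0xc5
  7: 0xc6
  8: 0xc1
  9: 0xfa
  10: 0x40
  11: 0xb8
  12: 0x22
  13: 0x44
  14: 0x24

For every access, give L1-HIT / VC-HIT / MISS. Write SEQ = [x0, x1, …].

0: 0xc3 (blk 24, set 0) → MISS  vc=[]
1: 0xbf (blk 23, set 3) → MISS  vc=[]
2: 0xc4 (blk 24, set 0) → L1-HIT  vc=[]
3: 0xb9 (blk 23, set 3) → L1-HIT  vc=[]
4: 0xb9 (blk 23, set 3) → L1-HIT  vc=[]
5: 0xc0 (blk 24, set 0) → L1-HIT  vc=[]
6: 0xc5 (blk 24, set 0) → L1-HIT  vc=[]
7: 0xc6 (blk 24, set 0) → L1-HIT  vc=[]
8: 0xc1 (blk 24, set 0) → L1-HIT  vc=[]
9: 0xfa (blk 31, set 3) → MISS  vc=[23]
10: 0x40 (blk 8, set 0) → MISS  vc=[23, 24]
11: 0xb8 (blk 23, set 3) → VC-HIT  vc=[31, 24]
12: 0x22 (blk 4, set 0) → MISS  vc=[31, 24, 8]
13: 0x44 (blk 8, set 0) → VC-HIT  vc=[31, 24, 4]
14: 0x24 (blk 4, set 0) → VC-HIT  vc=[31, 24, 8]

SEQ = [MISS, MISS, L1-HIT, L1-HIT, L1-HIT, L1-HIT, L1-HIT, L1-HIT, L1-HIT, MISS, MISS, VC-HIT, MISS, VC-HIT, VC-HIT]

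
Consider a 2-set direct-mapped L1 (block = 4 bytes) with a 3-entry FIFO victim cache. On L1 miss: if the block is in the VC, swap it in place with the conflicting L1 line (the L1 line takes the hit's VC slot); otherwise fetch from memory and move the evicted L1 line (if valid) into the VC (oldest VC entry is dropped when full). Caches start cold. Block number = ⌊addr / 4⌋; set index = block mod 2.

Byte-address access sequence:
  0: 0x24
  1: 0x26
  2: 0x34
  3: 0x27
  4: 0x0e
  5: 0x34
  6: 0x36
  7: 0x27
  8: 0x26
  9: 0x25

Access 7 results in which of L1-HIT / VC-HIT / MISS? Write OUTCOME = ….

OUTCOME = VC-HIT

0: 0x24 (blk 9, set 1) → MISS  vc=[]
1: 0x26 (blk 9, set 1) → L1-HIT  vc=[]
2: 0x34 (blk 13, set 1) → MISS  vc=[9]
3: 0x27 (blk 9, set 1) → VC-HIT  vc=[13]
4: 0xe (blk 3, set 1) → MISS  vc=[13, 9]
5: 0x34 (blk 13, set 1) → VC-HIT  vc=[3, 9]
6: 0x36 (blk 13, set 1) → L1-HIT  vc=[3, 9]
7: 0x27 (blk 9, set 1) → VC-HIT  vc=[3, 13]
8: 0x26 (blk 9, set 1) → L1-HIT  vc=[3, 13]
9: 0x25 (blk 9, set 1) → L1-HIT  vc=[3, 13]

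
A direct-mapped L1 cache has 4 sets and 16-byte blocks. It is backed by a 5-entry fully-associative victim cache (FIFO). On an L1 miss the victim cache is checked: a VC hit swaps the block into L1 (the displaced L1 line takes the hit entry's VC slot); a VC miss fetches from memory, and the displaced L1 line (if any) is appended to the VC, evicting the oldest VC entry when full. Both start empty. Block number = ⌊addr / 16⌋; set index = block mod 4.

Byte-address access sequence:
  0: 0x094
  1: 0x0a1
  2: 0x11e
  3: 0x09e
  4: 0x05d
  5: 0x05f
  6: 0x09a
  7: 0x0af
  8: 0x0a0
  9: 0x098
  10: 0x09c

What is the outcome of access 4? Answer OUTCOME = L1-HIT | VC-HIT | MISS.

OUTCOME = MISS

  [0] addr=0x94 blk=9 s=1: MISS | VC []
  [1] addr=0xa1 blk=10 s=2: MISS | VC []
  [2] addr=0x11e blk=17 s=1: MISS | VC [9]
  [3] addr=0x9e blk=9 s=1: VC-HIT | VC [17]
  [4] addr=0x5d blk=5 s=1: MISS | VC [17, 9]
  [5] addr=0x5f blk=5 s=1: L1-HIT | VC [17, 9]
  [6] addr=0x9a blk=9 s=1: VC-HIT | VC [17, 5]
  [7] addr=0xaf blk=10 s=2: L1-HIT | VC [17, 5]
  [8] addr=0xa0 blk=10 s=2: L1-HIT | VC [17, 5]
  [9] addr=0x98 blk=9 s=1: L1-HIT | VC [17, 5]
  [10] addr=0x9c blk=9 s=1: L1-HIT | VC [17, 5]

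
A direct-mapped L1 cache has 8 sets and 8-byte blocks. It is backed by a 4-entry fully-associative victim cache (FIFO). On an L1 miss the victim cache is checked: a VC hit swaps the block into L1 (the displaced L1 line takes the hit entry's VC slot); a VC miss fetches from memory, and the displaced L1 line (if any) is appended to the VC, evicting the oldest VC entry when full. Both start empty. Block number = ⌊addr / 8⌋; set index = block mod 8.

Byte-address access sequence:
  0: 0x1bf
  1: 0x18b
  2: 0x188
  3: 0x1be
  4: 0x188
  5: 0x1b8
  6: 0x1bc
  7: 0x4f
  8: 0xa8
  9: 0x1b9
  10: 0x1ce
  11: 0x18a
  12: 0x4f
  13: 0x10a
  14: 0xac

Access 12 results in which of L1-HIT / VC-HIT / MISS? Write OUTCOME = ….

OUTCOME = VC-HIT

0: 0x1bf (blk 55, set 7) → MISS  vc=[]
1: 0x18b (blk 49, set 1) → MISS  vc=[]
2: 0x188 (blk 49, set 1) → L1-HIT  vc=[]
3: 0x1be (blk 55, set 7) → L1-HIT  vc=[]
4: 0x188 (blk 49, set 1) → L1-HIT  vc=[]
5: 0x1b8 (blk 55, set 7) → L1-HIT  vc=[]
6: 0x1bc (blk 55, set 7) → L1-HIT  vc=[]
7: 0x4f (blk 9, set 1) → MISS  vc=[49]
8: 0xa8 (blk 21, set 5) → MISS  vc=[49]
9: 0x1b9 (blk 55, set 7) → L1-HIT  vc=[49]
10: 0x1ce (blk 57, set 1) → MISS  vc=[49, 9]
11: 0x18a (blk 49, set 1) → VC-HIT  vc=[57, 9]
12: 0x4f (blk 9, set 1) → VC-HIT  vc=[57, 49]
13: 0x10a (blk 33, set 1) → MISS  vc=[57, 49, 9]
14: 0xac (blk 21, set 5) → L1-HIT  vc=[57, 49, 9]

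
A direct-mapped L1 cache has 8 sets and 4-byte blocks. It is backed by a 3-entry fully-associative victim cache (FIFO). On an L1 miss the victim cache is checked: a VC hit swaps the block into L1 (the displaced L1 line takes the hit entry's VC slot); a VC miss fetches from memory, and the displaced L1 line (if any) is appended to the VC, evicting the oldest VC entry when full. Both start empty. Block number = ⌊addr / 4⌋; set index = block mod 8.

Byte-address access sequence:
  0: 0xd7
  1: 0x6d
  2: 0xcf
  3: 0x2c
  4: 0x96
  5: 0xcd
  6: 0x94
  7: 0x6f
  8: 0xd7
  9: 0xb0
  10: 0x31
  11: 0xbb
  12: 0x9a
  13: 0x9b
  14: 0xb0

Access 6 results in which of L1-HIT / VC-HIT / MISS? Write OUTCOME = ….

0: 0xd7 (blk 53, set 5) → MISS  vc=[]
1: 0x6d (blk 27, set 3) → MISS  vc=[]
2: 0xcf (blk 51, set 3) → MISS  vc=[27]
3: 0x2c (blk 11, set 3) → MISS  vc=[27, 51]
4: 0x96 (blk 37, set 5) → MISS  vc=[27, 51, 53]
5: 0xcd (blk 51, set 3) → VC-HIT  vc=[27, 11, 53]
6: 0x94 (blk 37, set 5) → L1-HIT  vc=[27, 11, 53]
7: 0x6f (blk 27, set 3) → VC-HIT  vc=[51, 11, 53]
8: 0xd7 (blk 53, set 5) → VC-HIT  vc=[51, 11, 37]
9: 0xb0 (blk 44, set 4) → MISS  vc=[51, 11, 37]
10: 0x31 (blk 12, set 4) → MISS  vc=[11, 37, 44]
11: 0xbb (blk 46, set 6) → MISS  vc=[11, 37, 44]
12: 0x9a (blk 38, set 6) → MISS  vc=[37, 44, 46]
13: 0x9b (blk 38, set 6) → L1-HIT  vc=[37, 44, 46]
14: 0xb0 (blk 44, set 4) → VC-HIT  vc=[37, 12, 46]

OUTCOME = L1-HIT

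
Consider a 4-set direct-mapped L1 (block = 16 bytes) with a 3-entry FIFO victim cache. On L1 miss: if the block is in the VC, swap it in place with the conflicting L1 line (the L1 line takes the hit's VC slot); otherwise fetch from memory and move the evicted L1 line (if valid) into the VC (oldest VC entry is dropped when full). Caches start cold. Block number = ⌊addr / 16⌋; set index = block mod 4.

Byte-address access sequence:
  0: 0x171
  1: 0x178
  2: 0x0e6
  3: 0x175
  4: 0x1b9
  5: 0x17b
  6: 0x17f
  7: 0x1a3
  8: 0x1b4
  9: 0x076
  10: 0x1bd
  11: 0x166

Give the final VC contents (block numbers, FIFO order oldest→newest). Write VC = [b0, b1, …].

0: 0x171 (blk 23, set 3) → MISS  vc=[]
1: 0x178 (blk 23, set 3) → L1-HIT  vc=[]
2: 0xe6 (blk 14, set 2) → MISS  vc=[]
3: 0x175 (blk 23, set 3) → L1-HIT  vc=[]
4: 0x1b9 (blk 27, set 3) → MISS  vc=[23]
5: 0x17b (blk 23, set 3) → VC-HIT  vc=[27]
6: 0x17f (blk 23, set 3) → L1-HIT  vc=[27]
7: 0x1a3 (blk 26, set 2) → MISS  vc=[27, 14]
8: 0x1b4 (blk 27, set 3) → VC-HIT  vc=[23, 14]
9: 0x76 (blk 7, set 3) → MISS  vc=[23, 14, 27]
10: 0x1bd (blk 27, set 3) → VC-HIT  vc=[23, 14, 7]
11: 0x166 (blk 22, set 2) → MISS  vc=[14, 7, 26]

VC = [14, 7, 26]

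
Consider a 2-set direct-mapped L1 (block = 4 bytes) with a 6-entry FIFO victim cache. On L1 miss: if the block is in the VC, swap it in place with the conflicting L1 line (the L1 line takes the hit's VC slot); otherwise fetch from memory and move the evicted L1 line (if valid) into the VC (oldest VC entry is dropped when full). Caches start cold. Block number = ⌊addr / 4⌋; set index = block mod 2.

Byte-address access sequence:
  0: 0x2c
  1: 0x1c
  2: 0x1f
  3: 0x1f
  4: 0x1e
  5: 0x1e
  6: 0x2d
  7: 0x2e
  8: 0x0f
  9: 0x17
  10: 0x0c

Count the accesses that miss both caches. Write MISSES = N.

#0 0x2c→b11/s1 MISS; vc=[]
#1 0x1c→b7/s1 MISS; vc=[11]
#2 0x1f→b7/s1 L1-HIT; vc=[11]
#3 0x1f→b7/s1 L1-HIT; vc=[11]
#4 0x1e→b7/s1 L1-HIT; vc=[11]
#5 0x1e→b7/s1 L1-HIT; vc=[11]
#6 0x2d→b11/s1 VC-HIT; vc=[7]
#7 0x2e→b11/s1 L1-HIT; vc=[7]
#8 0xf→b3/s1 MISS; vc=[7,11]
#9 0x17→b5/s1 MISS; vc=[7,11,3]
#10 0xc→b3/s1 VC-HIT; vc=[7,11,5]

MISSES = 4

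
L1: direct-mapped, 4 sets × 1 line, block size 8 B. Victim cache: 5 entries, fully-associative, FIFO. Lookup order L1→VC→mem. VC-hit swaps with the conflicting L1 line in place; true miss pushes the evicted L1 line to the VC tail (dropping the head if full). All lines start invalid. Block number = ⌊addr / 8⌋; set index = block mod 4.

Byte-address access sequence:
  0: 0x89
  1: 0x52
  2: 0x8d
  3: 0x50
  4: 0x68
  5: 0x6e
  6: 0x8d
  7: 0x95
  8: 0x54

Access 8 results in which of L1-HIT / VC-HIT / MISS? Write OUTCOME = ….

#0 0x89→b17/s1 MISS; vc=[]
#1 0x52→b10/s2 MISS; vc=[]
#2 0x8d→b17/s1 L1-HIT; vc=[]
#3 0x50→b10/s2 L1-HIT; vc=[]
#4 0x68→b13/s1 MISS; vc=[17]
#5 0x6e→b13/s1 L1-HIT; vc=[17]
#6 0x8d→b17/s1 VC-HIT; vc=[13]
#7 0x95→b18/s2 MISS; vc=[13,10]
#8 0x54→b10/s2 VC-HIT; vc=[13,18]

OUTCOME = VC-HIT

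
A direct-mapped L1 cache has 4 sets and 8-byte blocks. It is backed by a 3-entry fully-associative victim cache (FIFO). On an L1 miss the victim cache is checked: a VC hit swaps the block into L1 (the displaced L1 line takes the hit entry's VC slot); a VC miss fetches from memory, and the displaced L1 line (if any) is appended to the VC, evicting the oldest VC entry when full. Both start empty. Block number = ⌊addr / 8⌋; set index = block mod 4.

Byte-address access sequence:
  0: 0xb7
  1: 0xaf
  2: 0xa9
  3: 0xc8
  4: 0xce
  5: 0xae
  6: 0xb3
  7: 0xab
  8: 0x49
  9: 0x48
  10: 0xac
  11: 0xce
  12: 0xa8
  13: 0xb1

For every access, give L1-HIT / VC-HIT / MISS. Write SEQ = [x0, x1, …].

#0 0xb7→b22/s2 MISS; vc=[]
#1 0xaf→b21/s1 MISS; vc=[]
#2 0xa9→b21/s1 L1-HIT; vc=[]
#3 0xc8→b25/s1 MISS; vc=[21]
#4 0xce→b25/s1 L1-HIT; vc=[21]
#5 0xae→b21/s1 VC-HIT; vc=[25]
#6 0xb3→b22/s2 L1-HIT; vc=[25]
#7 0xab→b21/s1 L1-HIT; vc=[25]
#8 0x49→b9/s1 MISS; vc=[25,21]
#9 0x48→b9/s1 L1-HIT; vc=[25,21]
#10 0xac→b21/s1 VC-HIT; vc=[25,9]
#11 0xce→b25/s1 VC-HIT; vc=[21,9]
#12 0xa8→b21/s1 VC-HIT; vc=[25,9]
#13 0xb1→b22/s2 L1-HIT; vc=[25,9]

SEQ = [MISS, MISS, L1-HIT, MISS, L1-HIT, VC-HIT, L1-HIT, L1-HIT, MISS, L1-HIT, VC-HIT, VC-HIT, VC-HIT, L1-HIT]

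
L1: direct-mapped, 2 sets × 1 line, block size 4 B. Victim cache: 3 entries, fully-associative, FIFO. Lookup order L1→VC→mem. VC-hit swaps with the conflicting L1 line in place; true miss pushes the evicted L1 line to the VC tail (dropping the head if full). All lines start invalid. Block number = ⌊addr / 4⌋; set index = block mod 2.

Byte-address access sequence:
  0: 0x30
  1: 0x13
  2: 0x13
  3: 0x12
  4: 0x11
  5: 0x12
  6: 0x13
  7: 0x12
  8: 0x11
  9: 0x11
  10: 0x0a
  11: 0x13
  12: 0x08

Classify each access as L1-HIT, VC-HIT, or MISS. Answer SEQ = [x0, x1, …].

SEQ = [MISS, MISS, L1-HIT, L1-HIT, L1-HIT, L1-HIT, L1-HIT, L1-HIT, L1-HIT, L1-HIT, MISS, VC-HIT, VC-HIT]

0: 0x30 (blk 12, set 0) → MISS  vc=[]
1: 0x13 (blk 4, set 0) → MISS  vc=[12]
2: 0x13 (blk 4, set 0) → L1-HIT  vc=[12]
3: 0x12 (blk 4, set 0) → L1-HIT  vc=[12]
4: 0x11 (blk 4, set 0) → L1-HIT  vc=[12]
5: 0x12 (blk 4, set 0) → L1-HIT  vc=[12]
6: 0x13 (blk 4, set 0) → L1-HIT  vc=[12]
7: 0x12 (blk 4, set 0) → L1-HIT  vc=[12]
8: 0x11 (blk 4, set 0) → L1-HIT  vc=[12]
9: 0x11 (blk 4, set 0) → L1-HIT  vc=[12]
10: 0xa (blk 2, set 0) → MISS  vc=[12, 4]
11: 0x13 (blk 4, set 0) → VC-HIT  vc=[12, 2]
12: 0x8 (blk 2, set 0) → VC-HIT  vc=[12, 4]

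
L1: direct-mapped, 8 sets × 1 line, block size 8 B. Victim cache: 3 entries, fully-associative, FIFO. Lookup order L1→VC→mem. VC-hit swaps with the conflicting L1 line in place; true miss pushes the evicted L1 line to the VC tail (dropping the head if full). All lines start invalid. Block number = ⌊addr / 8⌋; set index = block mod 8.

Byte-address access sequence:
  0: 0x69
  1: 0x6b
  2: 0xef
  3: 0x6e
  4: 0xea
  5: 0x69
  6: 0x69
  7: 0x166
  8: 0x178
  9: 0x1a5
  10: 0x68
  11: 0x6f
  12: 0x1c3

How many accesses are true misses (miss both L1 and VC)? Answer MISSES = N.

  [0] addr=0x69 blk=13 s=5: MISS | VC []
  [1] addr=0x6b blk=13 s=5: L1-HIT | VC []
  [2] addr=0xef blk=29 s=5: MISS | VC [13]
  [3] addr=0x6e blk=13 s=5: VC-HIT | VC [29]
  [4] addr=0xea blk=29 s=5: VC-HIT | VC [13]
  [5] addr=0x69 blk=13 s=5: VC-HIT | VC [29]
  [6] addr=0x69 blk=13 s=5: L1-HIT | VC [29]
  [7] addr=0x166 blk=44 s=4: MISS | VC [29]
  [8] addr=0x178 blk=47 s=7: MISS | VC [29]
  [9] addr=0x1a5 blk=52 s=4: MISS | VC [29, 44]
  [10] addr=0x68 blk=13 s=5: L1-HIT | VC [29, 44]
  [11] addr=0x6f blk=13 s=5: L1-HIT | VC [29, 44]
  [12] addr=0x1c3 blk=56 s=0: MISS | VC [29, 44]

MISSES = 6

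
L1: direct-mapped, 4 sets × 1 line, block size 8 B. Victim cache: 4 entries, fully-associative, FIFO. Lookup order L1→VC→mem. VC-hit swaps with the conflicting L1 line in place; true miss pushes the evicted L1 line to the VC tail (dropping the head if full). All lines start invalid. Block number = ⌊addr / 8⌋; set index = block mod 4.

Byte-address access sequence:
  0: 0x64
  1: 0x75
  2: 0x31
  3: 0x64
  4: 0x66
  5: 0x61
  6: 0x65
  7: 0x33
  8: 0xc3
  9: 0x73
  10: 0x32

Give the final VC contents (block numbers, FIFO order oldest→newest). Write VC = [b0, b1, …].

VC = [14, 12]

  [0] addr=0x64 blk=12 s=0: MISS | VC []
  [1] addr=0x75 blk=14 s=2: MISS | VC []
  [2] addr=0x31 blk=6 s=2: MISS | VC [14]
  [3] addr=0x64 blk=12 s=0: L1-HIT | VC [14]
  [4] addr=0x66 blk=12 s=0: L1-HIT | VC [14]
  [5] addr=0x61 blk=12 s=0: L1-HIT | VC [14]
  [6] addr=0x65 blk=12 s=0: L1-HIT | VC [14]
  [7] addr=0x33 blk=6 s=2: L1-HIT | VC [14]
  [8] addr=0xc3 blk=24 s=0: MISS | VC [14, 12]
  [9] addr=0x73 blk=14 s=2: VC-HIT | VC [6, 12]
  [10] addr=0x32 blk=6 s=2: VC-HIT | VC [14, 12]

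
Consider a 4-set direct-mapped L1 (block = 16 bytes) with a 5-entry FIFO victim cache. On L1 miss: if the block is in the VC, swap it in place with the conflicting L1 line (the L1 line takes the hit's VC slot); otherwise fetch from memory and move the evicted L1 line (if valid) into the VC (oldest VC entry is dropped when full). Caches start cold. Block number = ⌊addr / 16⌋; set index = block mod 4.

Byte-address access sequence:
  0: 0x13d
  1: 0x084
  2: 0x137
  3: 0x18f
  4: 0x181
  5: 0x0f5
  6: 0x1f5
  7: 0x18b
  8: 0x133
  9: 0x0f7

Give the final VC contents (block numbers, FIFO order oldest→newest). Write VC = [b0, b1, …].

VC = [8, 31, 19]

  [0] addr=0x13d blk=19 s=3: MISS | VC []
  [1] addr=0x84 blk=8 s=0: MISS | VC []
  [2] addr=0x137 blk=19 s=3: L1-HIT | VC []
  [3] addr=0x18f blk=24 s=0: MISS | VC [8]
  [4] addr=0x181 blk=24 s=0: L1-HIT | VC [8]
  [5] addr=0xf5 blk=15 s=3: MISS | VC [8, 19]
  [6] addr=0x1f5 blk=31 s=3: MISS | VC [8, 19, 15]
  [7] addr=0x18b blk=24 s=0: L1-HIT | VC [8, 19, 15]
  [8] addr=0x133 blk=19 s=3: VC-HIT | VC [8, 31, 15]
  [9] addr=0xf7 blk=15 s=3: VC-HIT | VC [8, 31, 19]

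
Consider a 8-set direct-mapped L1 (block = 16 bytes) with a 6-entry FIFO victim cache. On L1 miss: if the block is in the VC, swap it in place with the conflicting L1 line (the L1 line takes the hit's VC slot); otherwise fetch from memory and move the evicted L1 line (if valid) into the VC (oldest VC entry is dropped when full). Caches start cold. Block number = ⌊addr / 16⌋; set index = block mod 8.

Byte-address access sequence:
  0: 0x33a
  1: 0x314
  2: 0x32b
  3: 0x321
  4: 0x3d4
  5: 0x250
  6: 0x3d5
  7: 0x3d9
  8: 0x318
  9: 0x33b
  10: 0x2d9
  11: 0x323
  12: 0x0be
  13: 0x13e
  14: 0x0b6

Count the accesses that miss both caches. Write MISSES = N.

0: 0x33a (blk 51, set 3) → MISS  vc=[]
1: 0x314 (blk 49, set 1) → MISS  vc=[]
2: 0x32b (blk 50, set 2) → MISS  vc=[]
3: 0x321 (blk 50, set 2) → L1-HIT  vc=[]
4: 0x3d4 (blk 61, set 5) → MISS  vc=[]
5: 0x250 (blk 37, set 5) → MISS  vc=[61]
6: 0x3d5 (blk 61, set 5) → VC-HIT  vc=[37]
7: 0x3d9 (blk 61, set 5) → L1-HIT  vc=[37]
8: 0x318 (blk 49, set 1) → L1-HIT  vc=[37]
9: 0x33b (blk 51, set 3) → L1-HIT  vc=[37]
10: 0x2d9 (blk 45, set 5) → MISS  vc=[37, 61]
11: 0x323 (blk 50, set 2) → L1-HIT  vc=[37, 61]
12: 0xbe (blk 11, set 3) → MISS  vc=[37, 61, 51]
13: 0x13e (blk 19, set 3) → MISS  vc=[37, 61, 51, 11]
14: 0xb6 (blk 11, set 3) → VC-HIT  vc=[37, 61, 51, 19]

MISSES = 8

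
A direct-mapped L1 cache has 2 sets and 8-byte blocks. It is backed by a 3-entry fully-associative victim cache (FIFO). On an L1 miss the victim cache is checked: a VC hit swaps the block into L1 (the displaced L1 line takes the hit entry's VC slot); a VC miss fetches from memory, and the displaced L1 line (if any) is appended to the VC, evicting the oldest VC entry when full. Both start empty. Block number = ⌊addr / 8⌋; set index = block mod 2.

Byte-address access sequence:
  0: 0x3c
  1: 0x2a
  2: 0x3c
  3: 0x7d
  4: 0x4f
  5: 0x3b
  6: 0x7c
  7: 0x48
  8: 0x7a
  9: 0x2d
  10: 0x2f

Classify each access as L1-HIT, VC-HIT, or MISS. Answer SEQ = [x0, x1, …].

SEQ = [MISS, MISS, VC-HIT, MISS, MISS, VC-HIT, VC-HIT, VC-HIT, VC-HIT, VC-HIT, L1-HIT]

0: 0x3c (blk 7, set 1) → MISS  vc=[]
1: 0x2a (blk 5, set 1) → MISS  vc=[7]
2: 0x3c (blk 7, set 1) → VC-HIT  vc=[5]
3: 0x7d (blk 15, set 1) → MISS  vc=[5, 7]
4: 0x4f (blk 9, set 1) → MISS  vc=[5, 7, 15]
5: 0x3b (blk 7, set 1) → VC-HIT  vc=[5, 9, 15]
6: 0x7c (blk 15, set 1) → VC-HIT  vc=[5, 9, 7]
7: 0x48 (blk 9, set 1) → VC-HIT  vc=[5, 15, 7]
8: 0x7a (blk 15, set 1) → VC-HIT  vc=[5, 9, 7]
9: 0x2d (blk 5, set 1) → VC-HIT  vc=[15, 9, 7]
10: 0x2f (blk 5, set 1) → L1-HIT  vc=[15, 9, 7]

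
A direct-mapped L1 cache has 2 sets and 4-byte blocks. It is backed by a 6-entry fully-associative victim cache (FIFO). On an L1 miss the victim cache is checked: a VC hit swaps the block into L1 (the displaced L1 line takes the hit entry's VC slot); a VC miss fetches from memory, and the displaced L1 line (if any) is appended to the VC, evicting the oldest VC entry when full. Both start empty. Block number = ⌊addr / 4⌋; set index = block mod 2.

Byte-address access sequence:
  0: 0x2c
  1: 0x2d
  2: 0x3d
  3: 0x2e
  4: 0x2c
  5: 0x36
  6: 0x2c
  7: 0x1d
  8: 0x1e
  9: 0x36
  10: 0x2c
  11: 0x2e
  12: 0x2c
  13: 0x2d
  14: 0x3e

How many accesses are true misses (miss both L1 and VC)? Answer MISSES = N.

MISSES = 4

  [0] addr=0x2c blk=11 s=1: MISS | VC []
  [1] addr=0x2d blk=11 s=1: L1-HIT | VC []
  [2] addr=0x3d blk=15 s=1: MISS | VC [11]
  [3] addr=0x2e blk=11 s=1: VC-HIT | VC [15]
  [4] addr=0x2c blk=11 s=1: L1-HIT | VC [15]
  [5] addr=0x36 blk=13 s=1: MISS | VC [15, 11]
  [6] addr=0x2c blk=11 s=1: VC-HIT | VC [15, 13]
  [7] addr=0x1d blk=7 s=1: MISS | VC [15, 13, 11]
  [8] addr=0x1e blk=7 s=1: L1-HIT | VC [15, 13, 11]
  [9] addr=0x36 blk=13 s=1: VC-HIT | VC [15, 7, 11]
  [10] addr=0x2c blk=11 s=1: VC-HIT | VC [15, 7, 13]
  [11] addr=0x2e blk=11 s=1: L1-HIT | VC [15, 7, 13]
  [12] addr=0x2c blk=11 s=1: L1-HIT | VC [15, 7, 13]
  [13] addr=0x2d blk=11 s=1: L1-HIT | VC [15, 7, 13]
  [14] addr=0x3e blk=15 s=1: VC-HIT | VC [11, 7, 13]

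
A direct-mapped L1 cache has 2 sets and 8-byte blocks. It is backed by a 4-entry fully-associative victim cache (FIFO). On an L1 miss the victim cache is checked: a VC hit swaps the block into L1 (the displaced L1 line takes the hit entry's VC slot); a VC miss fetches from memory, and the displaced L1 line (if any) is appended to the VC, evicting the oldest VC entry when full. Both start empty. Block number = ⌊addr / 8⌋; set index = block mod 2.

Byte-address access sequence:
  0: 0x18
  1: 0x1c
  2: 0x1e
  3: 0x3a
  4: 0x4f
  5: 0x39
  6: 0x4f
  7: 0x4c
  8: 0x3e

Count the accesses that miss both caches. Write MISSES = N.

MISSES = 3

#0 0x18→b3/s1 MISS; vc=[]
#1 0x1c→b3/s1 L1-HIT; vc=[]
#2 0x1e→b3/s1 L1-HIT; vc=[]
#3 0x3a→b7/s1 MISS; vc=[3]
#4 0x4f→b9/s1 MISS; vc=[3,7]
#5 0x39→b7/s1 VC-HIT; vc=[3,9]
#6 0x4f→b9/s1 VC-HIT; vc=[3,7]
#7 0x4c→b9/s1 L1-HIT; vc=[3,7]
#8 0x3e→b7/s1 VC-HIT; vc=[3,9]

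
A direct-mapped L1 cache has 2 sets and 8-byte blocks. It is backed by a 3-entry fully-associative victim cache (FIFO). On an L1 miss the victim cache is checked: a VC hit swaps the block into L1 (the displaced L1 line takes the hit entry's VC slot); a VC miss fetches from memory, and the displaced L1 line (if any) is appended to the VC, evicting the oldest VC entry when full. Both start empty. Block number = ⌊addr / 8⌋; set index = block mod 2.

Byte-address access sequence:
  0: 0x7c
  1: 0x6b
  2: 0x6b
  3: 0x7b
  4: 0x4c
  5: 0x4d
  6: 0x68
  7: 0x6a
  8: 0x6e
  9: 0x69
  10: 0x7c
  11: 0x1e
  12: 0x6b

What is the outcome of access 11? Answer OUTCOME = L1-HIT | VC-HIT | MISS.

OUTCOME = MISS

0: 0x7c (blk 15, set 1) → MISS  vc=[]
1: 0x6b (blk 13, set 1) → MISS  vc=[15]
2: 0x6b (blk 13, set 1) → L1-HIT  vc=[15]
3: 0x7b (blk 15, set 1) → VC-HIT  vc=[13]
4: 0x4c (blk 9, set 1) → MISS  vc=[13, 15]
5: 0x4d (blk 9, set 1) → L1-HIT  vc=[13, 15]
6: 0x68 (blk 13, set 1) → VC-HIT  vc=[9, 15]
7: 0x6a (blk 13, set 1) → L1-HIT  vc=[9, 15]
8: 0x6e (blk 13, set 1) → L1-HIT  vc=[9, 15]
9: 0x69 (blk 13, set 1) → L1-HIT  vc=[9, 15]
10: 0x7c (blk 15, set 1) → VC-HIT  vc=[9, 13]
11: 0x1e (blk 3, set 1) → MISS  vc=[9, 13, 15]
12: 0x6b (blk 13, set 1) → VC-HIT  vc=[9, 3, 15]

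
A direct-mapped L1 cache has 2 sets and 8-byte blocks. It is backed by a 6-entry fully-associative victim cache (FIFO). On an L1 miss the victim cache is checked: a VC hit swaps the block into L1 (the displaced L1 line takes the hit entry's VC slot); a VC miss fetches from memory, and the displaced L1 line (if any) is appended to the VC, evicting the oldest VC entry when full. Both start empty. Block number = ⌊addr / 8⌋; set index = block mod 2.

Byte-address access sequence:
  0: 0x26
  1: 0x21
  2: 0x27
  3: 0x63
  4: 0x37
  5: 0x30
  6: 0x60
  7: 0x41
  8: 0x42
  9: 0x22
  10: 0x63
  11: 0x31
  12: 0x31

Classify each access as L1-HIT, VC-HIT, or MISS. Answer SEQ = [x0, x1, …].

SEQ = [MISS, L1-HIT, L1-HIT, MISS, MISS, L1-HIT, VC-HIT, MISS, L1-HIT, VC-HIT, VC-HIT, VC-HIT, L1-HIT]

0: 0x26 (blk 4, set 0) → MISS  vc=[]
1: 0x21 (blk 4, set 0) → L1-HIT  vc=[]
2: 0x27 (blk 4, set 0) → L1-HIT  vc=[]
3: 0x63 (blk 12, set 0) → MISS  vc=[4]
4: 0x37 (blk 6, set 0) → MISS  vc=[4, 12]
5: 0x30 (blk 6, set 0) → L1-HIT  vc=[4, 12]
6: 0x60 (blk 12, set 0) → VC-HIT  vc=[4, 6]
7: 0x41 (blk 8, set 0) → MISS  vc=[4, 6, 12]
8: 0x42 (blk 8, set 0) → L1-HIT  vc=[4, 6, 12]
9: 0x22 (blk 4, set 0) → VC-HIT  vc=[8, 6, 12]
10: 0x63 (blk 12, set 0) → VC-HIT  vc=[8, 6, 4]
11: 0x31 (blk 6, set 0) → VC-HIT  vc=[8, 12, 4]
12: 0x31 (blk 6, set 0) → L1-HIT  vc=[8, 12, 4]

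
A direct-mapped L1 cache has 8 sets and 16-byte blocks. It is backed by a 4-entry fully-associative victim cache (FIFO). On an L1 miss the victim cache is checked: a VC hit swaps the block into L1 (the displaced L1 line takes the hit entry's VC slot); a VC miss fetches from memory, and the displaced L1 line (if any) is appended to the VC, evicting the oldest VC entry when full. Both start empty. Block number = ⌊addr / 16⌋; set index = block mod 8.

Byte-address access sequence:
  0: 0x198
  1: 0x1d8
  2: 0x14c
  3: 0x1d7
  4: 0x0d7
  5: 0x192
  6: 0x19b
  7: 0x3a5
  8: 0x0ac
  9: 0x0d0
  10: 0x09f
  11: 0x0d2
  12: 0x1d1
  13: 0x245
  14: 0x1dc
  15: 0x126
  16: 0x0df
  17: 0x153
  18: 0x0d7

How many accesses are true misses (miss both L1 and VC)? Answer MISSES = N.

#0 0x198→b25/s1 MISS; vc=[]
#1 0x1d8→b29/s5 MISS; vc=[]
#2 0x14c→b20/s4 MISS; vc=[]
#3 0x1d7→b29/s5 L1-HIT; vc=[]
#4 0xd7→b13/s5 MISS; vc=[29]
#5 0x192→b25/s1 L1-HIT; vc=[29]
#6 0x19b→b25/s1 L1-HIT; vc=[29]
#7 0x3a5→b58/s2 MISS; vc=[29]
#8 0xac→b10/s2 MISS; vc=[29,58]
#9 0xd0→b13/s5 L1-HIT; vc=[29,58]
#10 0x9f→b9/s1 MISS; vc=[29,58,25]
#11 0xd2→b13/s5 L1-HIT; vc=[29,58,25]
#12 0x1d1→b29/s5 VC-HIT; vc=[13,58,25]
#13 0x245→b36/s4 MISS; vc=[13,58,25,20]
#14 0x1dc→b29/s5 L1-HIT; vc=[13,58,25,20]
#15 0x126→b18/s2 MISS; vc=[58,25,20,10]
#16 0xdf→b13/s5 MISS; vc=[25,20,10,29]
#17 0x153→b21/s5 MISS; vc=[20,10,29,13]
#18 0xd7→b13/s5 VC-HIT; vc=[20,10,29,21]

MISSES = 11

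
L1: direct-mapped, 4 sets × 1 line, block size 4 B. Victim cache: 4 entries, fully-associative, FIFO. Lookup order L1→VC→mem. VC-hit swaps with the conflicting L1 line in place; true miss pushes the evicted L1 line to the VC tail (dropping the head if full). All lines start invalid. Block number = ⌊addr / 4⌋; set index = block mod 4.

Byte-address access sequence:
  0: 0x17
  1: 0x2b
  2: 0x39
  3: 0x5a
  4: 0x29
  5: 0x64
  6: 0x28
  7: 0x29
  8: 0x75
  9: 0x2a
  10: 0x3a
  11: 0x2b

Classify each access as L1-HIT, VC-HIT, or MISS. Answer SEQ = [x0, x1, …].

SEQ = [MISS, MISS, MISS, MISS, VC-HIT, MISS, L1-HIT, L1-HIT, MISS, L1-HIT, VC-HIT, VC-HIT]

  [0] addr=0x17 blk=5 s=1: MISS | VC []
  [1] addr=0x2b blk=10 s=2: MISS | VC []
  [2] addr=0x39 blk=14 s=2: MISS | VC [10]
  [3] addr=0x5a blk=22 s=2: MISS | VC [10, 14]
  [4] addr=0x29 blk=10 s=2: VC-HIT | VC [22, 14]
  [5] addr=0x64 blk=25 s=1: MISS | VC [22, 14, 5]
  [6] addr=0x28 blk=10 s=2: L1-HIT | VC [22, 14, 5]
  [7] addr=0x29 blk=10 s=2: L1-HIT | VC [22, 14, 5]
  [8] addr=0x75 blk=29 s=1: MISS | VC [22, 14, 5, 25]
  [9] addr=0x2a blk=10 s=2: L1-HIT | VC [22, 14, 5, 25]
  [10] addr=0x3a blk=14 s=2: VC-HIT | VC [22, 10, 5, 25]
  [11] addr=0x2b blk=10 s=2: VC-HIT | VC [22, 14, 5, 25]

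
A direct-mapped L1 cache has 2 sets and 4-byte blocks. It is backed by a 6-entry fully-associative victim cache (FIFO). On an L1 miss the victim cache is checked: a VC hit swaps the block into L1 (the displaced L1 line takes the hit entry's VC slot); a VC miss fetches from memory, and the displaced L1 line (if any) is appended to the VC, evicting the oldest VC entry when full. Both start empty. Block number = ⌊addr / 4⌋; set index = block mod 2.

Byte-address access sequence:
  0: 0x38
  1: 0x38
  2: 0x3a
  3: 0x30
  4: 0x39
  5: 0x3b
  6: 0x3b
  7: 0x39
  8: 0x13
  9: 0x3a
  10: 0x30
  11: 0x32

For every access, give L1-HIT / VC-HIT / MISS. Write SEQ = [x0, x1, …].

SEQ = [MISS, L1-HIT, L1-HIT, MISS, VC-HIT, L1-HIT, L1-HIT, L1-HIT, MISS, VC-HIT, VC-HIT, L1-HIT]

#0 0x38→b14/s0 MISS; vc=[]
#1 0x38→b14/s0 L1-HIT; vc=[]
#2 0x3a→b14/s0 L1-HIT; vc=[]
#3 0x30→b12/s0 MISS; vc=[14]
#4 0x39→b14/s0 VC-HIT; vc=[12]
#5 0x3b→b14/s0 L1-HIT; vc=[12]
#6 0x3b→b14/s0 L1-HIT; vc=[12]
#7 0x39→b14/s0 L1-HIT; vc=[12]
#8 0x13→b4/s0 MISS; vc=[12,14]
#9 0x3a→b14/s0 VC-HIT; vc=[12,4]
#10 0x30→b12/s0 VC-HIT; vc=[14,4]
#11 0x32→b12/s0 L1-HIT; vc=[14,4]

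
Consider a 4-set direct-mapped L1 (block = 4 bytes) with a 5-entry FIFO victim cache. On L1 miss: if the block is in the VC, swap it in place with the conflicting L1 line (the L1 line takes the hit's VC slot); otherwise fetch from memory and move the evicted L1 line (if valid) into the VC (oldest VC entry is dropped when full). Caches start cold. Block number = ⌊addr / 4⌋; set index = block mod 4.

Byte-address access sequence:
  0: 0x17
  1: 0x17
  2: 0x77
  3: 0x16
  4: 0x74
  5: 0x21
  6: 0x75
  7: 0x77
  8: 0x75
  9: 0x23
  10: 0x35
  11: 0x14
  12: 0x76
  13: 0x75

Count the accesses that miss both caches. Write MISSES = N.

0: 0x17 (blk 5, set 1) → MISS  vc=[]
1: 0x17 (blk 5, set 1) → L1-HIT  vc=[]
2: 0x77 (blk 29, set 1) → MISS  vc=[5]
3: 0x16 (blk 5, set 1) → VC-HIT  vc=[29]
4: 0x74 (blk 29, set 1) → VC-HIT  vc=[5]
5: 0x21 (blk 8, set 0) → MISS  vc=[5]
6: 0x75 (blk 29, set 1) → L1-HIT  vc=[5]
7: 0x77 (blk 29, set 1) → L1-HIT  vc=[5]
8: 0x75 (blk 29, set 1) → L1-HIT  vc=[5]
9: 0x23 (blk 8, set 0) → L1-HIT  vc=[5]
10: 0x35 (blk 13, set 1) → MISS  vc=[5, 29]
11: 0x14 (blk 5, set 1) → VC-HIT  vc=[13, 29]
12: 0x76 (blk 29, set 1) → VC-HIT  vc=[13, 5]
13: 0x75 (blk 29, set 1) → L1-HIT  vc=[13, 5]

MISSES = 4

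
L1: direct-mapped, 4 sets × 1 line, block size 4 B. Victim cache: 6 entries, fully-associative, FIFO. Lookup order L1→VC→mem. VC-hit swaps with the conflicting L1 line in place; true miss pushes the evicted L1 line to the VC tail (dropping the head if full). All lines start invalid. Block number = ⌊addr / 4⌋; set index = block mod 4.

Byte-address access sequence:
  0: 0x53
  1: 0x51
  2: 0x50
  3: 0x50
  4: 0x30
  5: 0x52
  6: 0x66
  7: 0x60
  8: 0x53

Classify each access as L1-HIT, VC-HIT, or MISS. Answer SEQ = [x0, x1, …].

SEQ = [MISS, L1-HIT, L1-HIT, L1-HIT, MISS, VC-HIT, MISS, MISS, VC-HIT]

0: 0x53 (blk 20, set 0) → MISS  vc=[]
1: 0x51 (blk 20, set 0) → L1-HIT  vc=[]
2: 0x50 (blk 20, set 0) → L1-HIT  vc=[]
3: 0x50 (blk 20, set 0) → L1-HIT  vc=[]
4: 0x30 (blk 12, set 0) → MISS  vc=[20]
5: 0x52 (blk 20, set 0) → VC-HIT  vc=[12]
6: 0x66 (blk 25, set 1) → MISS  vc=[12]
7: 0x60 (blk 24, set 0) → MISS  vc=[12, 20]
8: 0x53 (blk 20, set 0) → VC-HIT  vc=[12, 24]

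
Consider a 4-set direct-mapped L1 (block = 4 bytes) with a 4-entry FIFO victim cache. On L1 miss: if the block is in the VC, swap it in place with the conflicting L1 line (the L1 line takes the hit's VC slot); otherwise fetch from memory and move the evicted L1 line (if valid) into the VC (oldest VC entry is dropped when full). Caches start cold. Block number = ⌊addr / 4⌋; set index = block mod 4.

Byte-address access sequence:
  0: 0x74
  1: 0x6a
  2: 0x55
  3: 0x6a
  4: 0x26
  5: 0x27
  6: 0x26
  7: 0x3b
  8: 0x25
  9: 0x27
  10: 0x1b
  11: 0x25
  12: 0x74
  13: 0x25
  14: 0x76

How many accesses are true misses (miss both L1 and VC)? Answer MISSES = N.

  [0] addr=0x74 blk=29 s=1: MISS | VC []
  [1] addr=0x6a blk=26 s=2: MISS | VC []
  [2] addr=0x55 blk=21 s=1: MISS | VC [29]
  [3] addr=0x6a blk=26 s=2: L1-HIT | VC [29]
  [4] addr=0x26 blk=9 s=1: MISS | VC [29, 21]
  [5] addr=0x27 blk=9 s=1: L1-HIT | VC [29, 21]
  [6] addr=0x26 blk=9 s=1: L1-HIT | VC [29, 21]
  [7] addr=0x3b blk=14 s=2: MISS | VC [29, 21, 26]
  [8] addr=0x25 blk=9 s=1: L1-HIT | VC [29, 21, 26]
  [9] addr=0x27 blk=9 s=1: L1-HIT | VC [29, 21, 26]
  [10] addr=0x1b blk=6 s=2: MISS | VC [29, 21, 26, 14]
  [11] addr=0x25 blk=9 s=1: L1-HIT | VC [29, 21, 26, 14]
  [12] addr=0x74 blk=29 s=1: VC-HIT | VC [9, 21, 26, 14]
  [13] addr=0x25 blk=9 s=1: VC-HIT | VC [29, 21, 26, 14]
  [14] addr=0x76 blk=29 s=1: VC-HIT | VC [9, 21, 26, 14]

MISSES = 6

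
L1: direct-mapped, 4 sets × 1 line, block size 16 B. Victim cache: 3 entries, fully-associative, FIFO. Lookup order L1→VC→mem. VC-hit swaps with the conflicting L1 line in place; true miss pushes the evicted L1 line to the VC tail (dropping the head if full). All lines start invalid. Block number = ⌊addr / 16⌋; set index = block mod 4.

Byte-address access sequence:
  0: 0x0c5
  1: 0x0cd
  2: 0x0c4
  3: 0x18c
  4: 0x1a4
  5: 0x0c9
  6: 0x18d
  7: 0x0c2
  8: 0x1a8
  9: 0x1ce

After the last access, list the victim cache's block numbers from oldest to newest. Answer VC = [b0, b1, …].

0: 0xc5 (blk 12, set 0) → MISS  vc=[]
1: 0xcd (blk 12, set 0) → L1-HIT  vc=[]
2: 0xc4 (blk 12, set 0) → L1-HIT  vc=[]
3: 0x18c (blk 24, set 0) → MISS  vc=[12]
4: 0x1a4 (blk 26, set 2) → MISS  vc=[12]
5: 0xc9 (blk 12, set 0) → VC-HIT  vc=[24]
6: 0x18d (blk 24, set 0) → VC-HIT  vc=[12]
7: 0xc2 (blk 12, set 0) → VC-HIT  vc=[24]
8: 0x1a8 (blk 26, set 2) → L1-HIT  vc=[24]
9: 0x1ce (blk 28, set 0) → MISS  vc=[24, 12]

VC = [24, 12]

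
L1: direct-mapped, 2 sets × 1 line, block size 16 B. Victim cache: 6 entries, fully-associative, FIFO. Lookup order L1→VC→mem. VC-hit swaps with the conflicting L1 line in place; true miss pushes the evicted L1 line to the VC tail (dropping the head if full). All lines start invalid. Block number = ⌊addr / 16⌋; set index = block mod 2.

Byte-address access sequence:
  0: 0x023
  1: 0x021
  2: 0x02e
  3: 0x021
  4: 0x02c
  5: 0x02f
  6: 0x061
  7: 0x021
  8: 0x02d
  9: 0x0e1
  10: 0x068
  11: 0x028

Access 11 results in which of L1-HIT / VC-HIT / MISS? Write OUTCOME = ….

OUTCOME = VC-HIT

  [0] addr=0x23 blk=2 s=0: MISS | VC []
  [1] addr=0x21 blk=2 s=0: L1-HIT | VC []
  [2] addr=0x2e blk=2 s=0: L1-HIT | VC []
  [3] addr=0x21 blk=2 s=0: L1-HIT | VC []
  [4] addr=0x2c blk=2 s=0: L1-HIT | VC []
  [5] addr=0x2f blk=2 s=0: L1-HIT | VC []
  [6] addr=0x61 blk=6 s=0: MISS | VC [2]
  [7] addr=0x21 blk=2 s=0: VC-HIT | VC [6]
  [8] addr=0x2d blk=2 s=0: L1-HIT | VC [6]
  [9] addr=0xe1 blk=14 s=0: MISS | VC [6, 2]
  [10] addr=0x68 blk=6 s=0: VC-HIT | VC [14, 2]
  [11] addr=0x28 blk=2 s=0: VC-HIT | VC [14, 6]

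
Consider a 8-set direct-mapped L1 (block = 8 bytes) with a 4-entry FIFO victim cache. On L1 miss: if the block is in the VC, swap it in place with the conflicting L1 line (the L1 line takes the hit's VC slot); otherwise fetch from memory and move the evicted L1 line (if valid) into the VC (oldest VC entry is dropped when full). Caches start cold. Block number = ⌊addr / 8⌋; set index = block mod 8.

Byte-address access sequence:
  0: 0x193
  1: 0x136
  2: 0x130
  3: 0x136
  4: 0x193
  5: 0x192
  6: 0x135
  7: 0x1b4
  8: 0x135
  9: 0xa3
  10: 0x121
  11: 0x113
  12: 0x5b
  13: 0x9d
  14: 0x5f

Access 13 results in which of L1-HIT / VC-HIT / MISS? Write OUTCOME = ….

OUTCOME = MISS

  [0] addr=0x193 blk=50 s=2: MISS | VC []
  [1] addr=0x136 blk=38 s=6: MISS | VC []
  [2] addr=0x130 blk=38 s=6: L1-HIT | VC []
  [3] addr=0x136 blk=38 s=6: L1-HIT | VC []
  [4] addr=0x193 blk=50 s=2: L1-HIT | VC []
  [5] addr=0x192 blk=50 s=2: L1-HIT | VC []
  [6] addr=0x135 blk=38 s=6: L1-HIT | VC []
  [7] addr=0x1b4 blk=54 s=6: MISS | VC [38]
  [8] addr=0x135 blk=38 s=6: VC-HIT | VC [54]
  [9] addr=0xa3 blk=20 s=4: MISS | VC [54]
  [10] addr=0x121 blk=36 s=4: MISS | VC [54, 20]
  [11] addr=0x113 blk=34 s=2: MISS | VC [54, 20, 50]
  [12] addr=0x5b blk=11 s=3: MISS | VC [54, 20, 50]
  [13] addr=0x9d blk=19 s=3: MISS | VC [54, 20, 50, 11]
  [14] addr=0x5f blk=11 s=3: VC-HIT | VC [54, 20, 50, 19]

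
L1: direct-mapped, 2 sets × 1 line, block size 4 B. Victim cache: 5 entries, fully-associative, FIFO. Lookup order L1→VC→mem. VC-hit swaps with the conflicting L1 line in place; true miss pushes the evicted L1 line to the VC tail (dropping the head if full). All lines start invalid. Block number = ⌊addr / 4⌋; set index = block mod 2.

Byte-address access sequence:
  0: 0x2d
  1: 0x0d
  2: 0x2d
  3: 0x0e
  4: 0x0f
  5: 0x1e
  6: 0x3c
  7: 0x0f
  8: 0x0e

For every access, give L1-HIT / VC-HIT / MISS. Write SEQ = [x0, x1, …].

0: 0x2d (blk 11, set 1) → MISS  vc=[]
1: 0xd (blk 3, set 1) → MISS  vc=[11]
2: 0x2d (blk 11, set 1) → VC-HIT  vc=[3]
3: 0xe (blk 3, set 1) → VC-HIT  vc=[11]
4: 0xf (blk 3, set 1) → L1-HIT  vc=[11]
5: 0x1e (blk 7, set 1) → MISS  vc=[11, 3]
6: 0x3c (blk 15, set 1) → MISS  vc=[11, 3, 7]
7: 0xf (blk 3, set 1) → VC-HIT  vc=[11, 15, 7]
8: 0xe (blk 3, set 1) → L1-HIT  vc=[11, 15, 7]

SEQ = [MISS, MISS, VC-HIT, VC-HIT, L1-HIT, MISS, MISS, VC-HIT, L1-HIT]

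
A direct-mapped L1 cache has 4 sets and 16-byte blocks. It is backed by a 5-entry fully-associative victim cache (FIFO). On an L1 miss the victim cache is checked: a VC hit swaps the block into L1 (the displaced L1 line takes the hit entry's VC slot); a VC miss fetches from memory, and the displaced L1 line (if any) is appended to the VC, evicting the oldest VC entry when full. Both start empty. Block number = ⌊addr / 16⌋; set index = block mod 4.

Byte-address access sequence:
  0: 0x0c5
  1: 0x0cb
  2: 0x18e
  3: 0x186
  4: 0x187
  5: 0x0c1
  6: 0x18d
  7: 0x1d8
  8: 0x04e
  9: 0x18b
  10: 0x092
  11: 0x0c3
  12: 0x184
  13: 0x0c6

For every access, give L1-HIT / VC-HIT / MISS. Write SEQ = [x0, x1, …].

SEQ = [MISS, L1-HIT, MISS, L1-HIT, L1-HIT, VC-HIT, VC-HIT, MISS, MISS, VC-HIT, MISS, VC-HIT, VC-HIT, VC-HIT]

  [0] addr=0xc5 blk=12 s=0: MISS | VC []
  [1] addr=0xcb blk=12 s=0: L1-HIT | VC []
  [2] addr=0x18e blk=24 s=0: MISS | VC [12]
  [3] addr=0x186 blk=24 s=0: L1-HIT | VC [12]
  [4] addr=0x187 blk=24 s=0: L1-HIT | VC [12]
  [5] addr=0xc1 blk=12 s=0: VC-HIT | VC [24]
  [6] addr=0x18d blk=24 s=0: VC-HIT | VC [12]
  [7] addr=0x1d8 blk=29 s=1: MISS | VC [12]
  [8] addr=0x4e blk=4 s=0: MISS | VC [12, 24]
  [9] addr=0x18b blk=24 s=0: VC-HIT | VC [12, 4]
  [10] addr=0x92 blk=9 s=1: MISS | VC [12, 4, 29]
  [11] addr=0xc3 blk=12 s=0: VC-HIT | VC [24, 4, 29]
  [12] addr=0x184 blk=24 s=0: VC-HIT | VC [12, 4, 29]
  [13] addr=0xc6 blk=12 s=0: VC-HIT | VC [24, 4, 29]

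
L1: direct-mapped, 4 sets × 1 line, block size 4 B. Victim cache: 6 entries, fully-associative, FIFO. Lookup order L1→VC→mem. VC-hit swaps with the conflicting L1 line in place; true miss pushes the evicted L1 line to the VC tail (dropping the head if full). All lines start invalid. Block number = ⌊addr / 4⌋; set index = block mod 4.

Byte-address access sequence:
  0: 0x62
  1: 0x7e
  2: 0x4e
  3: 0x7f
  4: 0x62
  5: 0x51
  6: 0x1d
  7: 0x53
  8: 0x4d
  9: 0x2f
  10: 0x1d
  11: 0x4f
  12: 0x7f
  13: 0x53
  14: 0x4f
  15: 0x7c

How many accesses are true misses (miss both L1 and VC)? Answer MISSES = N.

MISSES = 6

  [0] addr=0x62 blk=24 s=0: MISS | VC []
  [1] addr=0x7e blk=31 s=3: MISS | VC []
  [2] addr=0x4e blk=19 s=3: MISS | VC [31]
  [3] addr=0x7f blk=31 s=3: VC-HIT | VC [19]
  [4] addr=0x62 blk=24 s=0: L1-HIT | VC [19]
  [5] addr=0x51 blk=20 s=0: MISS | VC [19, 24]
  [6] addr=0x1d blk=7 s=3: MISS | VC [19, 24, 31]
  [7] addr=0x53 blk=20 s=0: L1-HIT | VC [19, 24, 31]
  [8] addr=0x4d blk=19 s=3: VC-HIT | VC [7, 24, 31]
  [9] addr=0x2f blk=11 s=3: MISS | VC [7, 24, 31, 19]
  [10] addr=0x1d blk=7 s=3: VC-HIT | VC [11, 24, 31, 19]
  [11] addr=0x4f blk=19 s=3: VC-HIT | VC [11, 24, 31, 7]
  [12] addr=0x7f blk=31 s=3: VC-HIT | VC [11, 24, 19, 7]
  [13] addr=0x53 blk=20 s=0: L1-HIT | VC [11, 24, 19, 7]
  [14] addr=0x4f blk=19 s=3: VC-HIT | VC [11, 24, 31, 7]
  [15] addr=0x7c blk=31 s=3: VC-HIT | VC [11, 24, 19, 7]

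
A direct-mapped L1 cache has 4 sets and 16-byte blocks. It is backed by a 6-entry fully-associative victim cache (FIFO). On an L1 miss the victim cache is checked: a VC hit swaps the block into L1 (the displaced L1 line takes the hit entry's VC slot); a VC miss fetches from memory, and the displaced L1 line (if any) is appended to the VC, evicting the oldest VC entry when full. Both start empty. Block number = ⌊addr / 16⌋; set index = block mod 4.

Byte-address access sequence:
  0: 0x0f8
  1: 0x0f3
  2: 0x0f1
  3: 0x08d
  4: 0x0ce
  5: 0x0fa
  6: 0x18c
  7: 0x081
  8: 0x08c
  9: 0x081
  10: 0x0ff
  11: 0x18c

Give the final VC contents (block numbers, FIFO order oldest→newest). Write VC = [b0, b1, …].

#0 0xf8→b15/s3 MISS; vc=[]
#1 0xf3→b15/s3 L1-HIT; vc=[]
#2 0xf1→b15/s3 L1-HIT; vc=[]
#3 0x8d→b8/s0 MISS; vc=[]
#4 0xce→b12/s0 MISS; vc=[8]
#5 0xfa→b15/s3 L1-HIT; vc=[8]
#6 0x18c→b24/s0 MISS; vc=[8,12]
#7 0x81→b8/s0 VC-HIT; vc=[24,12]
#8 0x8c→b8/s0 L1-HIT; vc=[24,12]
#9 0x81→b8/s0 L1-HIT; vc=[24,12]
#10 0xff→b15/s3 L1-HIT; vc=[24,12]
#11 0x18c→b24/s0 VC-HIT; vc=[8,12]

VC = [8, 12]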